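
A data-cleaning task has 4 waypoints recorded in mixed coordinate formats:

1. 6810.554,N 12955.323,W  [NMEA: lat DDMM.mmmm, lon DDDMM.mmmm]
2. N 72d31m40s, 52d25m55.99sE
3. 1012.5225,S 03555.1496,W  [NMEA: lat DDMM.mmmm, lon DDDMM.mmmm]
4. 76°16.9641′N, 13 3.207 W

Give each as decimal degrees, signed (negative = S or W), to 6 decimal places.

Point 1:
  φ: split at 2 digits → 68° and 10.554′; 68 + 10.554/60 = 68.1759000
  N ⇒ keep positive
  Longitude: split at 3 digits → 129° and 55.323′; 129 + 55.323/60 = 129.9220500
  hemisphere W, so the sign is −
Point 2:
  Latitude: 31′ + 40″ = 31.66667′; 72 + 31.66667/60 = 72.5277778
  N → positive
  Longitude: 52 + 25/60 + 55.99/3600 = 52.4322194
  E → positive
Point 3:
  φ: split at 2 digits → 10° and 12.5225′; 10 + 12.5225/60 = 10.2087083
  hemisphere S, so the sign is −
  Longitude: degrees = first 3 digits = 35, minutes = 55.1496; 35 + 55.1496/60 = 35.9191600
  hemisphere W, so the sign is −
Point 4:
  Lat: 16.9641′ = 0.282735°; total 76.2827350
  N → positive
  λ: 3.207′ = 0.053450°; total 13.0534500
  hemisphere W, so the sign is −

1. 68.175900, -129.922050
2. 72.527778, 52.432219
3. -10.208708, -35.919160
4. 76.282735, -13.053450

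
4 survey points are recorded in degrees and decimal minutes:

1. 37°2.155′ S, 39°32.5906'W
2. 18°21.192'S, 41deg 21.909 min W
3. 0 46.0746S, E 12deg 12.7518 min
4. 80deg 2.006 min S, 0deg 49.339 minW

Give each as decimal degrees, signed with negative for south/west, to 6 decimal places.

1. -37.035917, -39.543177
2. -18.353200, -41.365150
3. -0.767910, 12.212530
4. -80.033433, -0.822317

Point 1:
  Lat: 2.155′ = 0.035917°; total 37.0359167
  S → negative
  Longitude: 32.5906′ = 0.543177°; total 39.5431767
  W ⇒ negate
Point 2:
  φ: 21.192′ = 0.353200°; total 18.3532000
  hemisphere S, so the sign is −
  Longitude: 41 + 21.909/60 = 41.3651500
  W ⇒ negate
Point 3:
  φ: 0 + 46.0746/60 = 0.7679100
  S ⇒ negate
  λ: 12.7518′ = 0.212530°; total 12.2125300
  E ⇒ keep positive
Point 4:
  Lat: 80 + 2.006/60 = 80.0334333
  S ⇒ negate
  λ: 0 + 49.339/60 = 0.8223167
  W → negative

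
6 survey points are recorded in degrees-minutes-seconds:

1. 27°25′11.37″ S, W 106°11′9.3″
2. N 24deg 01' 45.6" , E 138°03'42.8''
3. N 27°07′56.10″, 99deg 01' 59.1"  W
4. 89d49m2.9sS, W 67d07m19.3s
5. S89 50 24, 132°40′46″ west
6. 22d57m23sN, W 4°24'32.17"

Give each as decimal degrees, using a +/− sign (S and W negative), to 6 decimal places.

Point 1:
  φ: 25′ + 11.37″ = 25.18950′; 27 + 25.18950/60 = 27.4198250
  S ⇒ negate
  λ: 106° + 11/60 + 9.3/3600 = 106 + 0.183333 + 0.002583 = 106.1859167
  W → negative
Point 2:
  Latitude: 1′ + 45.6″ = 1.76000′; 24 + 1.76000/60 = 24.0293333
  N ⇒ keep positive
  Lon: 138° + 3/60 + 42.8/3600 = 138 + 0.050000 + 0.011889 = 138.0618889
  E ⇒ keep positive
Point 3:
  Latitude: 7′ + 56.1″ = 7.93500′; 27 + 7.93500/60 = 27.1322500
  N → positive
  Longitude: 99 + 1/60 + 59.1/3600 = 99.0330833
  W ⇒ negate
Point 4:
  φ: 49′ + 2.9″ = 49.04833′; 89 + 49.04833/60 = 89.8174722
  S ⇒ negate
  λ: 67° + 7/60 + 19.3/3600 = 67 + 0.116667 + 0.005361 = 67.1220278
  W → negative
Point 5:
  Lat: 89° + 50/60 + 24/3600 = 89 + 0.833333 + 0.006667 = 89.8400000
  S → negative
  λ: 40′ + 46″ = 40.76667′; 132 + 40.76667/60 = 132.6794444
  W ⇒ negate
Point 6:
  φ: 22 + 57/60 + 23/3600 = 22.9563889
  N ⇒ keep positive
  Lon: 24′ + 32.17″ = 24.53617′; 4 + 24.53617/60 = 4.4089361
  W → negative

1. -27.419825, -106.185917
2. 24.029333, 138.061889
3. 27.132250, -99.033083
4. -89.817472, -67.122028
5. -89.840000, -132.679444
6. 22.956389, -4.408936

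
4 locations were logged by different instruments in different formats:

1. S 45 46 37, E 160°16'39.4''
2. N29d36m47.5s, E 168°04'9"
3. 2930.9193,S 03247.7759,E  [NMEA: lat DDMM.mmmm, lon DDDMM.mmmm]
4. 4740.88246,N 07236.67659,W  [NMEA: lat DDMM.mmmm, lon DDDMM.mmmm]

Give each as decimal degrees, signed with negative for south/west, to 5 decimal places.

1. -45.77694, 160.27761
2. 29.61319, 168.06917
3. -29.51532, 32.79627
4. 47.68137, -72.61128

Point 1:
  Latitude: 46′ + 37″ = 46.61667′; 45 + 46.61667/60 = 45.776944
  S ⇒ negate
  Lon: 16′ + 39.4″ = 16.65667′; 160 + 16.65667/60 = 160.277611
  E ⇒ keep positive
Point 2:
  Latitude: 29 + 36/60 + 47.5/3600 = 29.613194
  N → positive
  Lon: 168 + 4/60 + 9/3600 = 168.069167
  E → positive
Point 3:
  φ: split at 2 digits → 29° and 30.9193′; 29 + 30.9193/60 = 29.515322
  S → negative
  Longitude: split at 3 digits → 032° and 47.7759′; 32 + 47.7759/60 = 32.796265
  E ⇒ keep positive
Point 4:
  Latitude: split at 2 digits → 47° and 40.88246′; 47 + 40.88246/60 = 47.681374
  N ⇒ keep positive
  Longitude: split at 3 digits → 072° and 36.67659′; 72 + 36.67659/60 = 72.611277
  W → negative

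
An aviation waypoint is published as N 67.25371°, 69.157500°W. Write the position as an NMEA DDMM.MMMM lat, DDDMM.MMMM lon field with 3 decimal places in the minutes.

6715.223,N / 06909.450,W

Latitude: fractional part 0.253710 → 15.22260 minutes
Lon: minutes = (69.157500 − 69) × 60 = 9.45000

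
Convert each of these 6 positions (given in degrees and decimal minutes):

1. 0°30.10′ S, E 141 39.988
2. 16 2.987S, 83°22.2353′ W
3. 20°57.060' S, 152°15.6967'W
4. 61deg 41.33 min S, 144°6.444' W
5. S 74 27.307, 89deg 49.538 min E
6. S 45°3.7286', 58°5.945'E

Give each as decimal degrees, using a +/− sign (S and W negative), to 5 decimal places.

1. -0.50167, 141.66647
2. -16.04978, -83.37059
3. -20.95100, -152.26161
4. -61.68883, -144.10740
5. -74.45512, 89.82563
6. -45.06214, 58.09908

Point 1:
  Lat: 30.1′ = 0.501667°; total 0.501667
  S → negative
  Lon: 39.988′ = 0.666467°; total 141.666467
  E → positive
Point 2:
  Lat: 16 + 2.987/60 = 16.049783
  S → negative
  Lon: 22.2353′ = 0.370588°; total 83.370588
  hemisphere W, so the sign is −
Point 3:
  Latitude: 20 + 57.06/60 = 20.951000
  S → negative
  Longitude: 152 + 15.6967/60 = 152.261612
  W ⇒ negate
Point 4:
  Latitude: 61 + 41.33/60 = 61.688833
  S → negative
  λ: 144 + 6.444/60 = 144.107400
  W → negative
Point 5:
  φ: 74 + 27.307/60 = 74.455117
  hemisphere S, so the sign is −
  Longitude: 89 + 49.538/60 = 89.825633
  E → positive
Point 6:
  φ: 45 + 3.7286/60 = 45.062143
  S ⇒ negate
  λ: 58 + 5.945/60 = 58.099083
  E → positive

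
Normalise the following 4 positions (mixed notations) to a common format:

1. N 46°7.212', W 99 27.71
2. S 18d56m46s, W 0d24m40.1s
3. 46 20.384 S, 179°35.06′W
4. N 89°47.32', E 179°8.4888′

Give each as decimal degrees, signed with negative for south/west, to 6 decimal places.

Point 1:
  φ: 46 + 7.212/60 = 46.1202000
  N ⇒ keep positive
  Longitude: 27.71′ = 0.461833°; total 99.4618333
  hemisphere W, so the sign is −
Point 2:
  Latitude: 56′ + 46″ = 56.76667′; 18 + 56.76667/60 = 18.9461111
  hemisphere S, so the sign is −
  Lon: 0° + 24/60 + 40.1/3600 = 0 + 0.400000 + 0.011139 = 0.4111389
  hemisphere W, so the sign is −
Point 3:
  Lat: 20.384′ = 0.339733°; total 46.3397333
  S ⇒ negate
  Lon: 35.06′ = 0.584333°; total 179.5843333
  hemisphere W, so the sign is −
Point 4:
  Latitude: 89 + 47.32/60 = 89.7886667
  N ⇒ keep positive
  λ: 8.4888′ = 0.141480°; total 179.1414800
  E → positive

1. 46.120200, -99.461833
2. -18.946111, -0.411139
3. -46.339733, -179.584333
4. 89.788667, 179.141480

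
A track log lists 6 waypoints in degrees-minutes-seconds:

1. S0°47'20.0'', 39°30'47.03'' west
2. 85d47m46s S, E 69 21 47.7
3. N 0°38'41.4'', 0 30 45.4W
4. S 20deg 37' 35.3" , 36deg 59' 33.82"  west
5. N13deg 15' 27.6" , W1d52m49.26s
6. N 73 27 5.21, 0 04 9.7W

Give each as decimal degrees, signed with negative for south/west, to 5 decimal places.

Point 1:
  φ: 0° + 47/60 + 20/3600 = 0 + 0.783333 + 0.005556 = 0.788889
  S ⇒ negate
  λ: 39° + 30/60 + 47.03/3600 = 39 + 0.500000 + 0.013064 = 39.513064
  hemisphere W, so the sign is −
Point 2:
  Lat: 47′ + 46″ = 47.76667′; 85 + 47.76667/60 = 85.796111
  S → negative
  λ: 69° + 21/60 + 47.7/3600 = 69 + 0.350000 + 0.013250 = 69.363250
  E → positive
Point 3:
  Latitude: 0° + 38/60 + 41.4/3600 = 0 + 0.633333 + 0.011500 = 0.644833
  N ⇒ keep positive
  Longitude: 0° + 30/60 + 45.4/3600 = 0 + 0.500000 + 0.012611 = 0.512611
  hemisphere W, so the sign is −
Point 4:
  Lat: 20 + 37/60 + 35.3/3600 = 20.626472
  S → negative
  Longitude: 36° + 59/60 + 33.82/3600 = 36 + 0.983333 + 0.009394 = 36.992728
  W → negative
Point 5:
  Lat: 13° + 15/60 + 27.6/3600 = 13 + 0.250000 + 0.007667 = 13.257667
  N → positive
  Lon: 1 + 52/60 + 49.26/3600 = 1.880350
  hemisphere W, so the sign is −
Point 6:
  Lat: 73° + 27/60 + 5.21/3600 = 73 + 0.450000 + 0.001447 = 73.451447
  N → positive
  λ: 4′ + 9.7″ = 4.16167′; 0 + 4.16167/60 = 0.069361
  hemisphere W, so the sign is −

1. -0.78889, -39.51306
2. -85.79611, 69.36325
3. 0.64483, -0.51261
4. -20.62647, -36.99273
5. 13.25767, -1.88035
6. 73.45145, -0.06936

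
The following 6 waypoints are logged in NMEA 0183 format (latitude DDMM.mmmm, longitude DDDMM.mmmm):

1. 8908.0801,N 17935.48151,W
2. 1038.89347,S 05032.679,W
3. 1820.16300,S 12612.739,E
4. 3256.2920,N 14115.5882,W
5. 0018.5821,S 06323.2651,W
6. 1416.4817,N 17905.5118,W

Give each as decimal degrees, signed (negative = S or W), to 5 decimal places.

1. 89.13467, -179.59136
2. -10.64822, -50.54465
3. -18.33605, 126.21232
4. 32.93820, -141.25980
5. -0.30970, -63.38775
6. 14.27470, -179.09186

Point 1:
  Latitude: degrees = first 2 digits = 89, minutes = 8.0801; 89 + 8.0801/60 = 89.134668
  N → positive
  λ: split at 3 digits → 179° and 35.48151′; 179 + 35.48151/60 = 179.591359
  hemisphere W, so the sign is −
Point 2:
  Latitude: split at 2 digits → 10° and 38.89347′; 10 + 38.89347/60 = 10.648225
  S ⇒ negate
  Longitude: degrees = first 3 digits = 50, minutes = 32.679; 50 + 32.679/60 = 50.544650
  hemisphere W, so the sign is −
Point 3:
  Lat: split at 2 digits → 18° and 20.163′; 18 + 20.163/60 = 18.336050
  S ⇒ negate
  Lon: split at 3 digits → 126° and 12.739′; 126 + 12.739/60 = 126.212317
  E → positive
Point 4:
  Lat: split at 2 digits → 32° and 56.292′; 32 + 56.292/60 = 32.938200
  N ⇒ keep positive
  λ: split at 3 digits → 141° and 15.5882′; 141 + 15.5882/60 = 141.259803
  W ⇒ negate
Point 5:
  Latitude: degrees = first 2 digits = 0, minutes = 18.5821; 0 + 18.5821/60 = 0.309702
  S → negative
  Longitude: split at 3 digits → 063° and 23.2651′; 63 + 23.2651/60 = 63.387752
  W → negative
Point 6:
  Latitude: degrees = first 2 digits = 14, minutes = 16.4817; 14 + 16.4817/60 = 14.274695
  N ⇒ keep positive
  Longitude: degrees = first 3 digits = 179, minutes = 5.5118; 179 + 5.5118/60 = 179.091863
  W ⇒ negate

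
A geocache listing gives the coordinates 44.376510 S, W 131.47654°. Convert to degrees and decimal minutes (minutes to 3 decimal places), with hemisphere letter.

44° 22.591′ S, 131° 28.592′ W

Lat: fractional part 0.376510 → 22.59060 minutes
Lon: 131° + 0.476540 × 60 = 131° 28.59240′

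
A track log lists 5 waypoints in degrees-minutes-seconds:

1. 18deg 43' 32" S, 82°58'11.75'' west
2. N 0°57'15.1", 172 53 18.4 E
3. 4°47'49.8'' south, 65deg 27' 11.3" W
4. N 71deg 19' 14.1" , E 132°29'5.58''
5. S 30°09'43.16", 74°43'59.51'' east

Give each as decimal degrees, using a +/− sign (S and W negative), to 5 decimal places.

1. -18.72556, -82.96993
2. 0.95419, 172.88844
3. -4.79717, -65.45314
4. 71.32058, 132.48488
5. -30.16199, 74.73320

Point 1:
  Lat: 43′ + 32″ = 43.53333′; 18 + 43.53333/60 = 18.725556
  hemisphere S, so the sign is −
  Longitude: 58′ + 11.75″ = 58.19583′; 82 + 58.19583/60 = 82.969931
  W → negative
Point 2:
  Lat: 0° + 57/60 + 15.1/3600 = 0 + 0.950000 + 0.004194 = 0.954194
  N ⇒ keep positive
  Lon: 172 + 53/60 + 18.4/3600 = 172.888444
  E ⇒ keep positive
Point 3:
  φ: 4 + 47/60 + 49.8/3600 = 4.797167
  hemisphere S, so the sign is −
  λ: 27′ + 11.3″ = 27.18833′; 65 + 27.18833/60 = 65.453139
  W → negative
Point 4:
  Lat: 71° + 19/60 + 14.1/3600 = 71 + 0.316667 + 0.003917 = 71.320583
  N → positive
  Longitude: 132 + 29/60 + 5.58/3600 = 132.484883
  E → positive
Point 5:
  φ: 9′ + 43.16″ = 9.71933′; 30 + 9.71933/60 = 30.161989
  hemisphere S, so the sign is −
  Lon: 43′ + 59.51″ = 43.99183′; 74 + 43.99183/60 = 74.733197
  E → positive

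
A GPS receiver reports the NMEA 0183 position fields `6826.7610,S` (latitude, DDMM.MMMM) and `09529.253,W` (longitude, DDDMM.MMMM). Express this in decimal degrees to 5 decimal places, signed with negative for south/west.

-68.44602, -95.48755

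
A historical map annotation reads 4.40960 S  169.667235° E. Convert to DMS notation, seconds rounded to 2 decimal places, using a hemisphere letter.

φ: 0.409600 × 60 = 24.57600′ → 24′, remainder × 60 = 34.5600″
λ: 0.667235° → 40.03410′; 0.03410 × 60 = 2.0460″

4°24′34.56″ S, 169°40′2.05″ E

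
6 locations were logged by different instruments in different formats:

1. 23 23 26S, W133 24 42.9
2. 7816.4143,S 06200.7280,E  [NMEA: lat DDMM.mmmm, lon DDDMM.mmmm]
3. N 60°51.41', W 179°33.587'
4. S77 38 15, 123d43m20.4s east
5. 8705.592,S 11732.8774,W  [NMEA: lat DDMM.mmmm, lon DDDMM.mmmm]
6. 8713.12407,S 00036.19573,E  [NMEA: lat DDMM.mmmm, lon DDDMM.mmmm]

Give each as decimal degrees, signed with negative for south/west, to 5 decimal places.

Point 1:
  φ: 23′ + 26″ = 23.43333′; 23 + 23.43333/60 = 23.390556
  S → negative
  Longitude: 133 + 24/60 + 42.9/3600 = 133.411917
  W → negative
Point 2:
  Lat: split at 2 digits → 78° and 16.4143′; 78 + 16.4143/60 = 78.273572
  hemisphere S, so the sign is −
  Longitude: split at 3 digits → 062° and 0.728′; 62 + 0.728/60 = 62.012133
  E → positive
Point 3:
  Lat: 51.41′ = 0.856833°; total 60.856833
  N → positive
  Longitude: 179 + 33.587/60 = 179.559783
  hemisphere W, so the sign is −
Point 4:
  Latitude: 77° + 38/60 + 15/3600 = 77 + 0.633333 + 0.004167 = 77.637500
  S → negative
  Lon: 123° + 43/60 + 20.4/3600 = 123 + 0.716667 + 0.005667 = 123.722333
  E ⇒ keep positive
Point 5:
  Latitude: degrees = first 2 digits = 87, minutes = 5.592; 87 + 5.592/60 = 87.093200
  S → negative
  Longitude: degrees = first 3 digits = 117, minutes = 32.8774; 117 + 32.8774/60 = 117.547957
  W → negative
Point 6:
  Lat: split at 2 digits → 87° and 13.12407′; 87 + 13.12407/60 = 87.218735
  S ⇒ negate
  λ: split at 3 digits → 000° and 36.19573′; 0 + 36.19573/60 = 0.603262
  E ⇒ keep positive

1. -23.39056, -133.41192
2. -78.27357, 62.01213
3. 60.85683, -179.55978
4. -77.63750, 123.72233
5. -87.09320, -117.54796
6. -87.21873, 0.60326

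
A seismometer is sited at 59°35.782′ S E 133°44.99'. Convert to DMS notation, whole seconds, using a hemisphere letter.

Lat: 35.78200′ → 35′ and 0.78200 × 60 = 46.92″
Longitude: fractional minutes 0.99000 × 60 = 59.40″

59°35′47″ S, 133°44′59″ E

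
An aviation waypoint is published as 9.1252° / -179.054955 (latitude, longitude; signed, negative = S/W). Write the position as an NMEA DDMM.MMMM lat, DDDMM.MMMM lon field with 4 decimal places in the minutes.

0907.5120,N / 17903.2973,W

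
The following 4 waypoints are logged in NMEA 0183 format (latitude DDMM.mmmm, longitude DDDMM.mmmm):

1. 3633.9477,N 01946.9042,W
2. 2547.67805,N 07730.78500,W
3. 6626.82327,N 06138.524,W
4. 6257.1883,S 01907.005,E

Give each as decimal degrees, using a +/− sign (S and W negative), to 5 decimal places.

1. 36.56580, -19.78174
2. 25.79463, -77.51308
3. 66.44705, -61.64207
4. -62.95314, 19.11675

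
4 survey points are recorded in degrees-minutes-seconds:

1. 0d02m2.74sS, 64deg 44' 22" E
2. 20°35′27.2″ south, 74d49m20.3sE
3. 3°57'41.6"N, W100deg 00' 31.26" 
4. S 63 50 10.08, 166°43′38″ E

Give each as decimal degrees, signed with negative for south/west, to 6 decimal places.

Point 1:
  φ: 2′ + 2.74″ = 2.04567′; 0 + 2.04567/60 = 0.0340944
  S ⇒ negate
  λ: 64° + 44/60 + 22/3600 = 64 + 0.733333 + 0.006111 = 64.7394444
  E ⇒ keep positive
Point 2:
  Latitude: 35′ + 27.2″ = 35.45333′; 20 + 35.45333/60 = 20.5908889
  S → negative
  Longitude: 49′ + 20.3″ = 49.33833′; 74 + 49.33833/60 = 74.8223056
  E ⇒ keep positive
Point 3:
  Lat: 3° + 57/60 + 41.6/3600 = 3 + 0.950000 + 0.011556 = 3.9615556
  N → positive
  λ: 100 + 0/60 + 31.26/3600 = 100.0086833
  W → negative
Point 4:
  φ: 50′ + 10.08″ = 50.16800′; 63 + 50.16800/60 = 63.8361333
  S ⇒ negate
  Longitude: 166° + 43/60 + 38/3600 = 166 + 0.716667 + 0.010556 = 166.7272222
  E → positive

1. -0.034094, 64.739444
2. -20.590889, 74.822306
3. 3.961556, -100.008683
4. -63.836133, 166.727222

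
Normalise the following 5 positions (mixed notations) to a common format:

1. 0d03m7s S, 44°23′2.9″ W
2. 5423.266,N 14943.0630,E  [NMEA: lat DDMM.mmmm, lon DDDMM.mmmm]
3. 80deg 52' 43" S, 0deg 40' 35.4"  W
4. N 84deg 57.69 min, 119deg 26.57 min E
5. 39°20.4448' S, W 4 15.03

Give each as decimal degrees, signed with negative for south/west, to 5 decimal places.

Point 1:
  Lat: 0 + 3/60 + 7/3600 = 0.051944
  S → negative
  Longitude: 44° + 23/60 + 2.9/3600 = 44 + 0.383333 + 0.000806 = 44.384139
  hemisphere W, so the sign is −
Point 2:
  φ: degrees = first 2 digits = 54, minutes = 23.266; 54 + 23.266/60 = 54.387767
  N ⇒ keep positive
  Longitude: split at 3 digits → 149° and 43.063′; 149 + 43.063/60 = 149.717717
  E → positive
Point 3:
  Latitude: 52′ + 43″ = 52.71667′; 80 + 52.71667/60 = 80.878611
  hemisphere S, so the sign is −
  Lon: 0 + 40/60 + 35.4/3600 = 0.676500
  W → negative
Point 4:
  Lat: 84 + 57.69/60 = 84.961500
  N ⇒ keep positive
  λ: 26.57′ = 0.442833°; total 119.442833
  E → positive
Point 5:
  φ: 39 + 20.4448/60 = 39.340747
  S → negative
  Longitude: 4 + 15.03/60 = 4.250500
  W → negative

1. -0.05194, -44.38414
2. 54.38777, 149.71772
3. -80.87861, -0.67650
4. 84.96150, 119.44283
5. -39.34075, -4.25050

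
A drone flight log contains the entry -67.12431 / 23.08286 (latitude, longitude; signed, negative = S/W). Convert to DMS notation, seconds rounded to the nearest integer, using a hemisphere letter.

67°07′28″ S, 23°04′58″ E

Latitude is negative → S; |value| = 67.124310
φ: whole degrees 67; 7.45860′ → 7′ and 27.52″
Longitude: whole degrees 23; 4.97160′ → 4′ and 58.30″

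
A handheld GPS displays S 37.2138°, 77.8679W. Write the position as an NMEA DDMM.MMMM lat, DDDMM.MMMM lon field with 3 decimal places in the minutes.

3712.828,S / 07752.074,W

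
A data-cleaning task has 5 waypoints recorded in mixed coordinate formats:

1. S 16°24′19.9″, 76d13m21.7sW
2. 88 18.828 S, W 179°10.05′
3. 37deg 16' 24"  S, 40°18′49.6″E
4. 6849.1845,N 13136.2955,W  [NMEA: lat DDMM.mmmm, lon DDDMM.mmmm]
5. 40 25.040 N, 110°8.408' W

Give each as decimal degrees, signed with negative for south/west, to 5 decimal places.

Point 1:
  φ: 16° + 24/60 + 19.9/3600 = 16 + 0.400000 + 0.005528 = 16.405528
  S ⇒ negate
  Longitude: 13′ + 21.7″ = 13.36167′; 76 + 13.36167/60 = 76.222694
  W → negative
Point 2:
  φ: 88 + 18.828/60 = 88.313800
  S ⇒ negate
  λ: 10.05′ = 0.167500°; total 179.167500
  W → negative
Point 3:
  Latitude: 37° + 16/60 + 24/3600 = 37 + 0.266667 + 0.006667 = 37.273333
  S → negative
  Lon: 40 + 18/60 + 49.6/3600 = 40.313778
  E ⇒ keep positive
Point 4:
  Latitude: degrees = first 2 digits = 68, minutes = 49.1845; 68 + 49.1845/60 = 68.819742
  N → positive
  Lon: split at 3 digits → 131° and 36.2955′; 131 + 36.2955/60 = 131.604925
  W → negative
Point 5:
  φ: 40 + 25.04/60 = 40.417333
  N → positive
  Lon: 110 + 8.408/60 = 110.140133
  hemisphere W, so the sign is −

1. -16.40553, -76.22269
2. -88.31380, -179.16750
3. -37.27333, 40.31378
4. 68.81974, -131.60493
5. 40.41733, -110.14013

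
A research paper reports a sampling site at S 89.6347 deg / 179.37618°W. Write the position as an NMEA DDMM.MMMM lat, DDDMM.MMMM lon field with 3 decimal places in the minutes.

Lat: 89° + 0.634700 × 60 = 89° 38.08200′
Lon: minutes = (179.376180 − 179) × 60 = 22.57080

8938.082,S / 17922.571,W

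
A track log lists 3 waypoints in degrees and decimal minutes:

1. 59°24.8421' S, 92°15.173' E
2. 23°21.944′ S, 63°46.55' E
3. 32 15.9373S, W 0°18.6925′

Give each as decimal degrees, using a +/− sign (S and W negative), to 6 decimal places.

1. -59.414035, 92.252883
2. -23.365733, 63.775833
3. -32.265622, -0.311542

Point 1:
  Latitude: 59 + 24.8421/60 = 59.4140350
  hemisphere S, so the sign is −
  Longitude: 15.173′ = 0.252883°; total 92.2528833
  E ⇒ keep positive
Point 2:
  Lat: 21.944′ = 0.365733°; total 23.3657333
  S → negative
  Lon: 46.55′ = 0.775833°; total 63.7758333
  E ⇒ keep positive
Point 3:
  φ: 15.9373′ = 0.265622°; total 32.2656217
  hemisphere S, so the sign is −
  Longitude: 18.6925′ = 0.311542°; total 0.3115417
  W ⇒ negate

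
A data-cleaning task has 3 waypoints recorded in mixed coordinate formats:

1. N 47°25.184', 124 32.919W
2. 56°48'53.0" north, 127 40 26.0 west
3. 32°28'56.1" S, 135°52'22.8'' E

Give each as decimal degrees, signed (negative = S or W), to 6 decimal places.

Point 1:
  Lat: 47 + 25.184/60 = 47.4197333
  N → positive
  Longitude: 32.919′ = 0.548650°; total 124.5486500
  W → negative
Point 2:
  φ: 56° + 48/60 + 53/3600 = 56 + 0.800000 + 0.014722 = 56.8147222
  N ⇒ keep positive
  Lon: 127° + 40/60 + 26/3600 = 127 + 0.666667 + 0.007222 = 127.6738889
  W ⇒ negate
Point 3:
  Latitude: 32° + 28/60 + 56.1/3600 = 32 + 0.466667 + 0.015583 = 32.4822500
  hemisphere S, so the sign is −
  λ: 52′ + 22.8″ = 52.38000′; 135 + 52.38000/60 = 135.8730000
  E ⇒ keep positive

1. 47.419733, -124.548650
2. 56.814722, -127.673889
3. -32.482250, 135.873000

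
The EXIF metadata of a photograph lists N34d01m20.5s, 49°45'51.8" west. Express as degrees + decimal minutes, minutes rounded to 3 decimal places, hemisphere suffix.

Lat: seconds/60 = 0.34167; minutes = 1 + 0.34167 = 1.34167
Lon: seconds/60 = 0.86333; minutes = 45 + 0.86333 = 45.86333

34° 1.342′ N, 49° 45.863′ W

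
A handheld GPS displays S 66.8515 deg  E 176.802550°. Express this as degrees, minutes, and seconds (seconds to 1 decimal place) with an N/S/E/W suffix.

φ: 0.851500 × 60 = 51.09000′ → 51′, remainder × 60 = 5.400″
λ: whole degrees 176; 48.15300′ → 48′ and 9.180″

66°51′5.4″ S, 176°48′9.2″ E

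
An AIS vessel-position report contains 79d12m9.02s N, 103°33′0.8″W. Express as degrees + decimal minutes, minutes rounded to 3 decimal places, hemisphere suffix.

Lat: 12 + 9.02/60 = 12.15033′
Longitude: 33 + 0.8/60 = 33.01333′

79° 12.150′ N, 103° 33.013′ W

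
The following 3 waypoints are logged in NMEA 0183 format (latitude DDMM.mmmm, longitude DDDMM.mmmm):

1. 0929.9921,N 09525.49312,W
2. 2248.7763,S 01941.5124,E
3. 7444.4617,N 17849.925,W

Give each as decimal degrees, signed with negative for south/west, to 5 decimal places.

1. 9.49987, -95.42489
2. -22.81294, 19.69187
3. 74.74103, -178.83208

Point 1:
  φ: split at 2 digits → 09° and 29.9921′; 9 + 29.9921/60 = 9.499868
  N → positive
  λ: degrees = first 3 digits = 95, minutes = 25.49312; 95 + 25.49312/60 = 95.424885
  W → negative
Point 2:
  Lat: degrees = first 2 digits = 22, minutes = 48.7763; 22 + 48.7763/60 = 22.812938
  S ⇒ negate
  Lon: split at 3 digits → 019° and 41.5124′; 19 + 41.5124/60 = 19.691873
  E → positive
Point 3:
  Latitude: degrees = first 2 digits = 74, minutes = 44.4617; 74 + 44.4617/60 = 74.741028
  N ⇒ keep positive
  Lon: split at 3 digits → 178° and 49.925′; 178 + 49.925/60 = 178.832083
  W ⇒ negate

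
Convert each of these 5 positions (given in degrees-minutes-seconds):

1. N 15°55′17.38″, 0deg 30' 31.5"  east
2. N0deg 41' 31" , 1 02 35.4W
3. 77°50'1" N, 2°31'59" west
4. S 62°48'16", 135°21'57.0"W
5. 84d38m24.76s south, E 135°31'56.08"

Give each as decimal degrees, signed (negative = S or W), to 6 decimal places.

Point 1:
  Latitude: 15 + 55/60 + 17.38/3600 = 15.9214944
  N ⇒ keep positive
  λ: 0 + 30/60 + 31.5/3600 = 0.5087500
  E → positive
Point 2:
  Lat: 41′ + 31″ = 41.51667′; 0 + 41.51667/60 = 0.6919444
  N → positive
  λ: 2′ + 35.4″ = 2.59000′; 1 + 2.59000/60 = 1.0431667
  W → negative
Point 3:
  Lat: 50′ + 1″ = 50.01667′; 77 + 50.01667/60 = 77.8336111
  N → positive
  λ: 31′ + 59″ = 31.98333′; 2 + 31.98333/60 = 2.5330556
  W ⇒ negate
Point 4:
  Lat: 62° + 48/60 + 16/3600 = 62 + 0.800000 + 0.004444 = 62.8044444
  S ⇒ negate
  Lon: 135 + 21/60 + 57/3600 = 135.3658333
  W ⇒ negate
Point 5:
  Latitude: 84° + 38/60 + 24.76/3600 = 84 + 0.633333 + 0.006878 = 84.6402111
  S → negative
  Longitude: 135° + 31/60 + 56.08/3600 = 135 + 0.516667 + 0.015578 = 135.5322444
  E ⇒ keep positive

1. 15.921494, 0.508750
2. 0.691944, -1.043167
3. 77.833611, -2.533056
4. -62.804444, -135.365833
5. -84.640211, 135.532244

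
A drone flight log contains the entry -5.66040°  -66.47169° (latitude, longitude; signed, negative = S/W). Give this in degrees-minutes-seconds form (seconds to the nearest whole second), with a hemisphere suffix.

5°39′37″ S, 66°28′18″ W

Latitude is negative → S; |value| = 5.660400
φ: 0.660400° → 39.62400′; 0.62400 × 60 = 37.44″
Longitude is negative → W; |value| = 66.471690
Lon: whole degrees 66; 28.30140′ → 28′ and 18.08″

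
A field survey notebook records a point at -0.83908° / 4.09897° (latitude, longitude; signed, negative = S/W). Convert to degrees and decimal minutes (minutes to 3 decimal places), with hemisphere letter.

0° 50.345′ S, 4° 5.938′ E

Latitude is negative → S; |value| = 0.839080
Latitude: 0° + 0.839080 × 60 = 0° 50.34480′
λ: minutes = (4.098970 − 4) × 60 = 5.93820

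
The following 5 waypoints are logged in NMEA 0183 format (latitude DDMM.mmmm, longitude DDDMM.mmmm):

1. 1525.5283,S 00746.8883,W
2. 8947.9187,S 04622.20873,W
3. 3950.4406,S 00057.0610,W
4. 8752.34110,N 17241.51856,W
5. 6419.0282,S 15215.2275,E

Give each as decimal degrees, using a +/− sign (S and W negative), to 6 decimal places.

Point 1:
  Lat: split at 2 digits → 15° and 25.5283′; 15 + 25.5283/60 = 15.4254717
  S → negative
  Longitude: split at 3 digits → 007° and 46.8883′; 7 + 46.8883/60 = 7.7814717
  W ⇒ negate
Point 2:
  φ: degrees = first 2 digits = 89, minutes = 47.9187; 89 + 47.9187/60 = 89.7986450
  S ⇒ negate
  λ: degrees = first 3 digits = 46, minutes = 22.20873; 46 + 22.20873/60 = 46.3701455
  W ⇒ negate
Point 3:
  φ: degrees = first 2 digits = 39, minutes = 50.4406; 39 + 50.4406/60 = 39.8406767
  S → negative
  λ: degrees = first 3 digits = 0, minutes = 57.061; 0 + 57.061/60 = 0.9510167
  hemisphere W, so the sign is −
Point 4:
  Lat: degrees = first 2 digits = 87, minutes = 52.3411; 87 + 52.3411/60 = 87.8723517
  N → positive
  λ: degrees = first 3 digits = 172, minutes = 41.51856; 172 + 41.51856/60 = 172.6919760
  W → negative
Point 5:
  φ: degrees = first 2 digits = 64, minutes = 19.0282; 64 + 19.0282/60 = 64.3171367
  S ⇒ negate
  λ: split at 3 digits → 152° and 15.2275′; 152 + 15.2275/60 = 152.2537917
  E → positive

1. -15.425472, -7.781472
2. -89.798645, -46.370146
3. -39.840677, -0.951017
4. 87.872352, -172.691976
5. -64.317137, 152.253792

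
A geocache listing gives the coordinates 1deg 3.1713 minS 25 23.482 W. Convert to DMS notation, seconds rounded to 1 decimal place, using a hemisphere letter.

Lat: fractional minutes 0.17130 × 60 = 10.278″
Lon: fractional minutes 0.48200 × 60 = 28.920″

1°03′10.3″ S, 25°23′28.9″ W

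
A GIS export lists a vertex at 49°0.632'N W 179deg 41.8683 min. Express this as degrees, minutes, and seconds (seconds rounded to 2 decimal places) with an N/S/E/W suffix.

49°00′37.92″ N, 179°41′52.10″ W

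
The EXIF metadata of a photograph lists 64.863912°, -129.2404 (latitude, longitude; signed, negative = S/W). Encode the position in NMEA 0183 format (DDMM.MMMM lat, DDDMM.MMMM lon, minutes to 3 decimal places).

6451.835,N / 12914.424,W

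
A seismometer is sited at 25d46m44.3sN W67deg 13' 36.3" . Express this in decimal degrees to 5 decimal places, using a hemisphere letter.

φ: 25° + 46/60 + 44.3/3600 = 25 + 0.766667 + 0.012306 = 25.778972
Lon: 67 + 13/60 + 36.3/3600 = 67.226750

25.77897° N, 67.22675° W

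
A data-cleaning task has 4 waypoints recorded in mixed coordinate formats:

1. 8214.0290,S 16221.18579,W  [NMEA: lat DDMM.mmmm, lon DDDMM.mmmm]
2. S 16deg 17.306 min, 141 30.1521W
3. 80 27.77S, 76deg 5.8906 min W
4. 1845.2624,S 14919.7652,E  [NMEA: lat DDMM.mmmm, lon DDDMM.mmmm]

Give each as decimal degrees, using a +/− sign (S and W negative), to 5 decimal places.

1. -82.23382, -162.35310
2. -16.28843, -141.50254
3. -80.46283, -76.09818
4. -18.75437, 149.32942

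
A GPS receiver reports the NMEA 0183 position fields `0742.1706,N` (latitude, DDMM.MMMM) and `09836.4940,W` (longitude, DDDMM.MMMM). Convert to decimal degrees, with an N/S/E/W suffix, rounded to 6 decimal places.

7.702843° N, 98.608233° W

φ: degrees = first 2 digits = 7, minutes = 42.1706; 7 + 42.1706/60 = 7.7028433
Lon: degrees = first 3 digits = 98, minutes = 36.494; 98 + 36.494/60 = 98.6082333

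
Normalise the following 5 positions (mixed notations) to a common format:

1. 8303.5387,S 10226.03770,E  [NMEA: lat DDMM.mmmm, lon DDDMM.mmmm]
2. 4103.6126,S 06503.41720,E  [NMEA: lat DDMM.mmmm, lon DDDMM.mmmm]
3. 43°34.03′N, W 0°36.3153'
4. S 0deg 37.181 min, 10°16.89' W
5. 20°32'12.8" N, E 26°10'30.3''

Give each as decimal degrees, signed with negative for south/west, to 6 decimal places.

1. -83.058978, 102.433962
2. -41.060210, 65.056953
3. 43.567167, -0.605255
4. -0.619683, -10.281500
5. 20.536889, 26.175083

Point 1:
  Latitude: split at 2 digits → 83° and 3.5387′; 83 + 3.5387/60 = 83.0589783
  S ⇒ negate
  λ: split at 3 digits → 102° and 26.0377′; 102 + 26.0377/60 = 102.4339617
  E → positive
Point 2:
  Lat: degrees = first 2 digits = 41, minutes = 3.6126; 41 + 3.6126/60 = 41.0602100
  S ⇒ negate
  λ: degrees = first 3 digits = 65, minutes = 3.4172; 65 + 3.4172/60 = 65.0569533
  E ⇒ keep positive
Point 3:
  φ: 43 + 34.03/60 = 43.5671667
  N → positive
  λ: 36.3153′ = 0.605255°; total 0.6052550
  hemisphere W, so the sign is −
Point 4:
  Lat: 0 + 37.181/60 = 0.6196833
  hemisphere S, so the sign is −
  Longitude: 16.89′ = 0.281500°; total 10.2815000
  W ⇒ negate
Point 5:
  Lat: 20 + 32/60 + 12.8/3600 = 20.5368889
  N → positive
  λ: 10′ + 30.3″ = 10.50500′; 26 + 10.50500/60 = 26.1750833
  E → positive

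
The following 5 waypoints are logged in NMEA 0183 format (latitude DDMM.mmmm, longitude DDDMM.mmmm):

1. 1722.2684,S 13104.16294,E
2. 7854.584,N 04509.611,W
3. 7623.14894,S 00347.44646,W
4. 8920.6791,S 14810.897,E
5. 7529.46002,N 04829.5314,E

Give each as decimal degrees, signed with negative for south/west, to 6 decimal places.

Point 1:
  Lat: degrees = first 2 digits = 17, minutes = 22.2684; 17 + 22.2684/60 = 17.3711400
  S ⇒ negate
  Longitude: degrees = first 3 digits = 131, minutes = 4.16294; 131 + 4.16294/60 = 131.0693823
  E → positive
Point 2:
  Latitude: degrees = first 2 digits = 78, minutes = 54.584; 78 + 54.584/60 = 78.9097333
  N → positive
  Longitude: degrees = first 3 digits = 45, minutes = 9.611; 45 + 9.611/60 = 45.1601833
  W → negative
Point 3:
  φ: degrees = first 2 digits = 76, minutes = 23.14894; 76 + 23.14894/60 = 76.3858157
  S → negative
  λ: degrees = first 3 digits = 3, minutes = 47.44646; 3 + 47.44646/60 = 3.7907743
  W ⇒ negate
Point 4:
  φ: degrees = first 2 digits = 89, minutes = 20.6791; 89 + 20.6791/60 = 89.3446517
  S ⇒ negate
  Lon: degrees = first 3 digits = 148, minutes = 10.897; 148 + 10.897/60 = 148.1816167
  E → positive
Point 5:
  Latitude: degrees = first 2 digits = 75, minutes = 29.46002; 75 + 29.46002/60 = 75.4910003
  N → positive
  Longitude: split at 3 digits → 048° and 29.5314′; 48 + 29.5314/60 = 48.4921900
  E ⇒ keep positive

1. -17.371140, 131.069382
2. 78.909733, -45.160183
3. -76.385816, -3.790774
4. -89.344652, 148.181617
5. 75.491000, 48.492190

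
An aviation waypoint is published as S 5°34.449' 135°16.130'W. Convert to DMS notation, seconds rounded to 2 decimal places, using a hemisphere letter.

φ: fractional minutes 0.44900 × 60 = 26.9400″
Longitude: fractional minutes 0.13000 × 60 = 7.8000″

5°34′26.94″ S, 135°16′7.80″ W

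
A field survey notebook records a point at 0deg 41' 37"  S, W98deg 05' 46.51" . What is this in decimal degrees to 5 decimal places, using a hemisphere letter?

0.69361° S, 98.09625° W

Latitude: 0 + 41/60 + 37/3600 = 0.693611
λ: 5′ + 46.51″ = 5.77517′; 98 + 5.77517/60 = 98.096253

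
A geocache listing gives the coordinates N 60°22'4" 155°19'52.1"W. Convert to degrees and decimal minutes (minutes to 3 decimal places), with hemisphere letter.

Latitude: seconds/60 = 0.06667; minutes = 22 + 0.06667 = 22.06667
Longitude: seconds/60 = 0.86833; minutes = 19 + 0.86833 = 19.86833

60° 22.067′ N, 155° 19.868′ W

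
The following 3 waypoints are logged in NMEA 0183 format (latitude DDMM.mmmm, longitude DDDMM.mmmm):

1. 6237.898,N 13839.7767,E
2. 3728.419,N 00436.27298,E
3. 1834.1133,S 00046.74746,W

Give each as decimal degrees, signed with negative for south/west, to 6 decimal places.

Point 1:
  Latitude: degrees = first 2 digits = 62, minutes = 37.898; 62 + 37.898/60 = 62.6316333
  N ⇒ keep positive
  Lon: degrees = first 3 digits = 138, minutes = 39.7767; 138 + 39.7767/60 = 138.6629450
  E → positive
Point 2:
  Lat: degrees = first 2 digits = 37, minutes = 28.419; 37 + 28.419/60 = 37.4736500
  N ⇒ keep positive
  Longitude: degrees = first 3 digits = 4, minutes = 36.27298; 4 + 36.27298/60 = 4.6045497
  E ⇒ keep positive
Point 3:
  φ: split at 2 digits → 18° and 34.1133′; 18 + 34.1133/60 = 18.5685550
  S ⇒ negate
  λ: split at 3 digits → 000° and 46.74746′; 0 + 46.74746/60 = 0.7791243
  W → negative

1. 62.631633, 138.662945
2. 37.473650, 4.604550
3. -18.568555, -0.779124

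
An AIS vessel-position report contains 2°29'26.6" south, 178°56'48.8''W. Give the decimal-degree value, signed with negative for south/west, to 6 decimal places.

-2.490722, -178.946889

Latitude: 29′ + 26.6″ = 29.44333′; 2 + 29.44333/60 = 2.4907222
hemisphere S, so the sign is −
λ: 178 + 56/60 + 48.8/3600 = 178.9468889
hemisphere W, so the sign is −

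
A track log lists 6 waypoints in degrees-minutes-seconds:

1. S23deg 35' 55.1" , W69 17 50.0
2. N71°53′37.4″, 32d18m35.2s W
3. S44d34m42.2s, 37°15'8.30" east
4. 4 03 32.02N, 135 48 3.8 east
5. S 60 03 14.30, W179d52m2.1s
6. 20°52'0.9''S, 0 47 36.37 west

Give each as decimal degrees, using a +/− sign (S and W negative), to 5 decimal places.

Point 1:
  φ: 23 + 35/60 + 55.1/3600 = 23.598639
  S ⇒ negate
  Longitude: 17′ + 50″ = 17.83333′; 69 + 17.83333/60 = 69.297222
  W ⇒ negate
Point 2:
  Lat: 53′ + 37.4″ = 53.62333′; 71 + 53.62333/60 = 71.893722
  N ⇒ keep positive
  λ: 32° + 18/60 + 35.2/3600 = 32 + 0.300000 + 0.009778 = 32.309778
  hemisphere W, so the sign is −
Point 3:
  Lat: 34′ + 42.2″ = 34.70333′; 44 + 34.70333/60 = 44.578389
  hemisphere S, so the sign is −
  Lon: 37 + 15/60 + 8.3/3600 = 37.252306
  E ⇒ keep positive
Point 4:
  Lat: 4° + 3/60 + 32.02/3600 = 4 + 0.050000 + 0.008894 = 4.058894
  N ⇒ keep positive
  Longitude: 135° + 48/60 + 3.8/3600 = 135 + 0.800000 + 0.001056 = 135.801056
  E ⇒ keep positive
Point 5:
  Latitude: 3′ + 14.3″ = 3.23833′; 60 + 3.23833/60 = 60.053972
  S → negative
  λ: 179 + 52/60 + 2.1/3600 = 179.867250
  W → negative
Point 6:
  φ: 20 + 52/60 + 0.9/3600 = 20.866917
  S ⇒ negate
  λ: 0° + 47/60 + 36.37/3600 = 0 + 0.783333 + 0.010103 = 0.793436
  W → negative

1. -23.59864, -69.29722
2. 71.89372, -32.30978
3. -44.57839, 37.25231
4. 4.05889, 135.80106
5. -60.05397, -179.86725
6. -20.86692, -0.79344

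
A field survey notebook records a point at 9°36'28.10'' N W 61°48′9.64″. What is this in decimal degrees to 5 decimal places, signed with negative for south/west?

Latitude: 36′ + 28.1″ = 36.46833′; 9 + 36.46833/60 = 9.607806
N → positive
Longitude: 61 + 48/60 + 9.64/3600 = 61.802678
hemisphere W, so the sign is −

9.60781, -61.80268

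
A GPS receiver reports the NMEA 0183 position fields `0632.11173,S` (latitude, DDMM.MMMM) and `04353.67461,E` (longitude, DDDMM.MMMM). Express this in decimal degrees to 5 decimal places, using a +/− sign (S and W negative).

Latitude: degrees = first 2 digits = 6, minutes = 32.11173; 6 + 32.11173/60 = 6.535196
S ⇒ negate
Longitude: degrees = first 3 digits = 43, minutes = 53.67461; 43 + 53.67461/60 = 43.894577
E → positive

-6.53520, 43.89458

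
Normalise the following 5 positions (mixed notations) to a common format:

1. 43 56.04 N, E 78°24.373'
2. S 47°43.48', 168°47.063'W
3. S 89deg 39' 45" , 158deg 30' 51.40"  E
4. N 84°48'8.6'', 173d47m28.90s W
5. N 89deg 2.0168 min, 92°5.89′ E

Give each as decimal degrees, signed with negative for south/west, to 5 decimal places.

1. 43.93400, 78.40622
2. -47.72467, -168.78438
3. -89.66250, 158.51428
4. 84.80239, -173.79136
5. 89.03361, 92.09817

Point 1:
  Lat: 43 + 56.04/60 = 43.934000
  N ⇒ keep positive
  Longitude: 78 + 24.373/60 = 78.406217
  E → positive
Point 2:
  Lat: 43.48′ = 0.724667°; total 47.724667
  S → negative
  Lon: 47.063′ = 0.784383°; total 168.784383
  W ⇒ negate
Point 3:
  φ: 89° + 39/60 + 45/3600 = 89 + 0.650000 + 0.012500 = 89.662500
  S → negative
  λ: 30′ + 51.4″ = 30.85667′; 158 + 30.85667/60 = 158.514278
  E → positive
Point 4:
  Lat: 84 + 48/60 + 8.6/3600 = 84.802389
  N ⇒ keep positive
  Longitude: 173 + 47/60 + 28.9/3600 = 173.791361
  hemisphere W, so the sign is −
Point 5:
  Lat: 89 + 2.0168/60 = 89.033613
  N ⇒ keep positive
  λ: 92 + 5.89/60 = 92.098167
  E ⇒ keep positive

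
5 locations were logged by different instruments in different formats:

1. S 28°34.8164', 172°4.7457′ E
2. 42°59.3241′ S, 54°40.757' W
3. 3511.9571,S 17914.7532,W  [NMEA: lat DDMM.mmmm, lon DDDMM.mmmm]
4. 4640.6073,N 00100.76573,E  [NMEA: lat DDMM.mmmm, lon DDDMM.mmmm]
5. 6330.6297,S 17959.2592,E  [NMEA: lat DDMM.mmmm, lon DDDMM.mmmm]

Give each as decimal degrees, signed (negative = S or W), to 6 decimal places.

1. -28.580273, 172.079095
2. -42.988735, -54.679283
3. -35.199285, -179.245887
4. 46.676788, 1.012762
5. -63.510495, 179.987653

Point 1:
  Lat: 28 + 34.8164/60 = 28.5802733
  S ⇒ negate
  Longitude: 4.7457′ = 0.079095°; total 172.0790950
  E ⇒ keep positive
Point 2:
  Latitude: 59.3241′ = 0.988735°; total 42.9887350
  hemisphere S, so the sign is −
  Longitude: 40.757′ = 0.679283°; total 54.6792833
  W → negative
Point 3:
  φ: split at 2 digits → 35° and 11.9571′; 35 + 11.9571/60 = 35.1992850
  hemisphere S, so the sign is −
  Lon: degrees = first 3 digits = 179, minutes = 14.7532; 179 + 14.7532/60 = 179.2458867
  W → negative
Point 4:
  φ: split at 2 digits → 46° and 40.6073′; 46 + 40.6073/60 = 46.6767883
  N ⇒ keep positive
  Lon: degrees = first 3 digits = 1, minutes = 0.76573; 1 + 0.76573/60 = 1.0127622
  E ⇒ keep positive
Point 5:
  Lat: split at 2 digits → 63° and 30.6297′; 63 + 30.6297/60 = 63.5104950
  hemisphere S, so the sign is −
  λ: split at 3 digits → 179° and 59.2592′; 179 + 59.2592/60 = 179.9876533
  E ⇒ keep positive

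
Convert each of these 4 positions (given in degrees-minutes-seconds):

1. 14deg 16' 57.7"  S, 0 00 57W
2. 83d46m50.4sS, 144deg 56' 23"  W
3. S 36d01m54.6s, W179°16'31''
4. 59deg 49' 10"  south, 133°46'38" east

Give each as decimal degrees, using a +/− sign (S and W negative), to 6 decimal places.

1. -14.282694, -0.015833
2. -83.780667, -144.939722
3. -36.031833, -179.275278
4. -59.819444, 133.777222

Point 1:
  Lat: 16′ + 57.7″ = 16.96167′; 14 + 16.96167/60 = 14.2826944
  hemisphere S, so the sign is −
  λ: 0° + 0/60 + 57/3600 = 0 + 0.000000 + 0.015833 = 0.0158333
  W → negative
Point 2:
  φ: 83 + 46/60 + 50.4/3600 = 83.7806667
  hemisphere S, so the sign is −
  Lon: 144 + 56/60 + 23/3600 = 144.9397222
  W ⇒ negate
Point 3:
  φ: 1′ + 54.6″ = 1.91000′; 36 + 1.91000/60 = 36.0318333
  S → negative
  λ: 179° + 16/60 + 31/3600 = 179 + 0.266667 + 0.008611 = 179.2752778
  W ⇒ negate
Point 4:
  φ: 49′ + 10″ = 49.16667′; 59 + 49.16667/60 = 59.8194444
  S ⇒ negate
  Lon: 133° + 46/60 + 38/3600 = 133 + 0.766667 + 0.010556 = 133.7772222
  E ⇒ keep positive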